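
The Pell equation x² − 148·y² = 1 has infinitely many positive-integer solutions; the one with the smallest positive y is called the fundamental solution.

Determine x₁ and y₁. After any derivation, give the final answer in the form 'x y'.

73 6

d=148: √d = [12; 6,24] (ℓ=2, even), read p_1/q_1
a_0=12:  p_0=12·1+0=12,  q_0=12·0+1=1
a_1=6:  p_1=6·12+1=73,  q_1=6·1+0=6
→ (73, 6).  Check: 73²=5329, 148·6²=5328, difference 1.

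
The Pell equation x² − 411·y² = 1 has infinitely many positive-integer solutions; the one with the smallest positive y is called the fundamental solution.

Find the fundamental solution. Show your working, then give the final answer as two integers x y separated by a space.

[20; 3,1,1,1,19,1,1,1,3,40] for √411; ℓ=10 ⇒ convergent index 9
i=0: a=20 ⇒ p=20, q=1
i=1: a=3 ⇒ p=61, q=3
…
i=4: a=1 ⇒ p=223, q=11
i=5: a=19 ⇒ p=4379, q=216
…
i=7: a=1 ⇒ p=8981, q=443
i=8: a=1 ⇒ p=13583, q=670
i=9: a=3 ⇒ p=49730, q=2453
(x₁, y₁) = (49730, 2453);  49730² − 411·2453² = 1 ✓

49730 2453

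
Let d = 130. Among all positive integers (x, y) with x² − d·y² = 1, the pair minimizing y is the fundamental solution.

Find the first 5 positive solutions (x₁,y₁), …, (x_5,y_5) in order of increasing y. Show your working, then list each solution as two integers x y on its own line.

6499 570
84474001 7408860
1097993058499 96300361710
14271713689896001 1251712094097720
185503733443275162499 16269753702781802850

√130 → a₀=11, period (2,2,22); ℓ=3 odd so k=5
k=0  a_k=11  p_k/q_k = 11/1
…
k=2  a_k=2  p_k/q_k = 57/5
k=3  a_k=22  p_k/q_k = 1277/112
k=4  a_k=2  p_k/q_k = 2611/229
k=5  a_k=2  p_k/q_k = 6499/570
fundamental: x₁=6499, y₁=570  (since 42237001 − 130·324900 = 1)
(6499+570√130)^2 = 84474001 + 7408860√130
(6499+570√130)^3 = 1097993058499 + 96300361710√130
(6499+570√130)^4 = 14271713689896001 + 1251712094097720√130
(6499+570√130)^5 = 185503733443275162499 + 16269753702781802850√130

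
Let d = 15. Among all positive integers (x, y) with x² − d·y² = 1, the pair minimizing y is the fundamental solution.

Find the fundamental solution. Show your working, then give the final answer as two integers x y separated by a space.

4 1

√15 = [3; 1,6, …], period ℓ=2 (even) → k=1
i=0: a=3 ⇒ p=3, q=1
i=1: a=1 ⇒ p=4, q=1
→ (4, 1).  Check: 4²=16, 15·1²=15, difference 1.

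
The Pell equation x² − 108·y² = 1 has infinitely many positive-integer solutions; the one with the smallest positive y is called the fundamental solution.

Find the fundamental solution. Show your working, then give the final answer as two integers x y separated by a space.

[10; 2,1,1,4,1,1,2,20] for √108; ℓ=8 ⇒ convergent index 7
i=0: a=10 ⇒ p=10, q=1
i=1: a=2 ⇒ p=21, q=2
…
i=3: a=1 ⇒ p=52, q=5
…
i=5: a=1 ⇒ p=291, q=28
i=6: a=1 ⇒ p=530, q=51
i=7: a=2 ⇒ p=1351, q=130
→ (1351, 130).  Check: 1351²=1825201, 108·130²=1825200, difference 1.

1351 130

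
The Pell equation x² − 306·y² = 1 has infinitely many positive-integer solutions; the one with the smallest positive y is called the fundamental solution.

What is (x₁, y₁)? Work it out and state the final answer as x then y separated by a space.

35 2

√306 = [17; 2,34, …], period ℓ=2 (even) → k=1
step 0: (17, 1)  from 17·(1,0) + (0,1)
step 1: (35, 2)  from 2·(17,1) + (1,0)
→ (35, 2).  Check: 35²=1225, 306·2²=1224, difference 1.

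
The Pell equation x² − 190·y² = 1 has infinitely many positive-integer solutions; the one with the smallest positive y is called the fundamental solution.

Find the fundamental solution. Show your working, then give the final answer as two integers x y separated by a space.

[13; 1,3,1,1,1,…,3,1,26] for √190; ℓ=14 ⇒ convergent index 13
k=0  a_k=13  p_k/q_k = 13/1
k=1  a_k=1  p_k/q_k = 14/1
k=2  a_k=3  p_k/q_k = 55/4
…
k=4  a_k=1  p_k/q_k = 124/9
…
k=6  a_k=2  p_k/q_k = 510/37
…
k=8  a_k=2  p_k/q_k = 2936/213
…
k=10  a_k=1  p_k/q_k = 7085/514
k=11  a_k=1  p_k/q_k = 11234/815
k=12  a_k=3  p_k/q_k = 40787/2959
k=13  a_k=1  p_k/q_k = 52021/3774
fundamental: x₁=52021, y₁=3774  (since 2706184441 − 190·14243076 = 1)

52021 3774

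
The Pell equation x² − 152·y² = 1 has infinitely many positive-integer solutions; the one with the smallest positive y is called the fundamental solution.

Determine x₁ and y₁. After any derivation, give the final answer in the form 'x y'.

d=152: √d = [12; 3,24] (ℓ=2, even), read p_1/q_1
step 0: (12, 1)  from 12·(1,0) + (0,1)
step 1: (37, 3)  from 3·(12,1) + (1,0)
(x₁, y₁) = (37, 3);  37² − 152·3² = 1 ✓

37 3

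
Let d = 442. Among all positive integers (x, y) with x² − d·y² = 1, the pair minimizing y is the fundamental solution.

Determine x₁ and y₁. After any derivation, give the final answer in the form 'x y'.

[21; 42] for √442; ℓ=1 ⇒ convergent index 1
step 0: (21, 1)  from 21·(1,0) + (0,1)
step 1: (883, 42)  from 42·(21,1) + (1,0)
(x₁, y₁) = (883, 42);  883² − 442·42² = 1 ✓

883 42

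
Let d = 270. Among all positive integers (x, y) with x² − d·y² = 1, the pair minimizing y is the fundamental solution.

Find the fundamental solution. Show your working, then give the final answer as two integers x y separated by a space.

d=270: √d = [16; 2,3,6,3,2,32] (ℓ=6, even), read p_5/q_5
a_0=16:  p_0=16·1+0=16,  q_0=16·0+1=1
…
a_3=6:  p_3=6·115+33=723,  q_3=6·7+2=44
a_4=3:  p_4=3·723+115=2284,  q_4=3·44+7=139
a_5=2:  p_5=2·2284+723=5291,  q_5=2·139+44=322
fundamental: x₁=5291, y₁=322  (since 27994681 − 270·103684 = 1)

5291 322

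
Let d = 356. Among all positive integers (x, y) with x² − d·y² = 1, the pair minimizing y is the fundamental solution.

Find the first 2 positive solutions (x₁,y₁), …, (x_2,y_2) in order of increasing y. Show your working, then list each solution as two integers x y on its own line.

d=356: √d = [18; 1,6,1,1,2,…,6,1,36] (ℓ=14, even), read p_13/q_13
k=0  a_k=18  p_k/q_k = 18/1
…
k=3  a_k=1  p_k/q_k = 151/8
…
k=5  a_k=2  p_k/q_k = 717/38
…
k=9  a_k=2  p_k/q_k = 28151/1492
…
k=12  a_k=6  p_k/q_k = 433982/23001
k=13  a_k=1  p_k/q_k = 500001/26500
(x₁, y₁) = (500001, 26500);  500001² − 356·26500² = 1 ✓
(x_2, y_2) = (500001·500001 + 356·26500·26500, 500001·26500 + 26500·500001) = (500002000001, 26500053000)

500001 26500
500002000001 26500053000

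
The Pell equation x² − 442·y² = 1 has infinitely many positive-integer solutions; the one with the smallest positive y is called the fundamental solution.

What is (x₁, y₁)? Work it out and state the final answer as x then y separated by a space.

√442 = [21; 42, …], period ℓ=1 (odd) → k=1
step 0: (21, 1)  from 21·(1,0) + (0,1)
step 1: (883, 42)  from 42·(21,1) + (1,0)
fundamental: x₁=883, y₁=42  (since 779689 − 442·1764 = 1)

883 42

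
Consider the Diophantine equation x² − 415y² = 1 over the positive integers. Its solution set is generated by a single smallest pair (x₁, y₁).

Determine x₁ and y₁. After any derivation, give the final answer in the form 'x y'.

[20; 2,1,2,4,6,…,1,2,40] for √415; ℓ=16 ⇒ convergent index 15
step 0: (20, 1)  from 20·(1,0) + (0,1)
…
step 6: (5154, 253)  from 1·(4441,218) + (713,35)
step 7: (9595, 471)  from 1·(5154,253) + (4441,218)
step 8: (33939, 1666)  from 3·(9595,471) + (5154,253)
…
step 14: (6841255, 335824)  from 1·(4730294,232201) + (2110961,103623)
step 15: (18412804, 903849)  from 2·(6841255,335824) + (4730294,232201)
→ (18412804, 903849).  Check: 18412804²=339031351142416, 415·903849²=339031351142415, difference 1.

18412804 903849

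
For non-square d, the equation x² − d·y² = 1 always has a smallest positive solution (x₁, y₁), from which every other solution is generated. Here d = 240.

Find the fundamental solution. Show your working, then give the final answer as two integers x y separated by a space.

d=240: √d = [15; 2,30] (ℓ=2, even), read p_1/q_1
i=0: a=15 ⇒ p=15, q=1
i=1: a=2 ⇒ p=31, q=2
(x₁, y₁) = (31, 2);  31² − 240·2² = 1 ✓

31 2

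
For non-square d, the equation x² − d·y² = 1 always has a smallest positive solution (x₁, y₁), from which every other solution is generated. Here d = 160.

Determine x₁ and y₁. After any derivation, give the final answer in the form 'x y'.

721 57

[12; 1,1,1,5,1,1,1,24] for √160; ℓ=8 ⇒ convergent index 7
step 0: (12, 1)  from 12·(1,0) + (0,1)
step 1: (13, 1)  from 1·(12,1) + (1,0)
step 2: (25, 2)  from 1·(13,1) + (12,1)
step 3: (38, 3)  from 1·(25,2) + (13,1)
step 4: (215, 17)  from 5·(38,3) + (25,2)
step 5: (253, 20)  from 1·(215,17) + (38,3)
step 6: (468, 37)  from 1·(253,20) + (215,17)
step 7: (721, 57)  from 1·(468,37) + (253,20)
(x₁, y₁) = (721, 57);  721² − 160·57² = 1 ✓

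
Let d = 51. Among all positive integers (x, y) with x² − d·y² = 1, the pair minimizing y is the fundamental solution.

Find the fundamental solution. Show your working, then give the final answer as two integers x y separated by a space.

50 7

√51 → a₀=7, period (7,14); ℓ=2 even so k=1
k=0  a_k=7  p_k/q_k = 7/1
k=1  a_k=7  p_k/q_k = 50/7
fundamental: x₁=50, y₁=7  (since 2500 − 51·49 = 1)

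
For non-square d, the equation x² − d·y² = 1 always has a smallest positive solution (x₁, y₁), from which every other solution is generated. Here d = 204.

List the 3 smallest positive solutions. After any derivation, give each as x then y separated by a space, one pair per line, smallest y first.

4999 350
49980001 3499300
499700044999 34986001050

√204 → a₀=14, period (3,1,1,6,1,1,3,28); ℓ=8 even so k=7
step 0: (14, 1)  from 14·(1,0) + (0,1)
…
step 2: (57, 4)  from 1·(43,3) + (14,1)
…
step 4: (657, 46)  from 6·(100,7) + (57,4)
…
step 6: (1414, 99)  from 1·(757,53) + (657,46)
step 7: (4999, 350)  from 3·(1414,99) + (757,53)
→ (4999, 350).  Check: 4999²=24990001, 204·350²=24990000, difference 1.
(4999+350√204)^2 = 49980001 + 3499300√204
(4999+350√204)^3 = 499700044999 + 34986001050√204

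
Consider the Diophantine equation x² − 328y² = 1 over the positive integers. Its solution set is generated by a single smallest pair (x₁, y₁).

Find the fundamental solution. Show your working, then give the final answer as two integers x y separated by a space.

d=328: √d = [18; 9,36] (ℓ=2, even), read p_1/q_1
k=0  a_k=18  p_k/q_k = 18/1
k=1  a_k=9  p_k/q_k = 163/9
fundamental: x₁=163, y₁=9  (since 26569 − 328·81 = 1)

163 9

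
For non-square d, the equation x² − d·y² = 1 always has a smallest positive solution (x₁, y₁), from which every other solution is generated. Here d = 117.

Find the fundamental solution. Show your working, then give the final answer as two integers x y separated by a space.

649 60

√117 → a₀=10, period (1,4,2,4,1,20); ℓ=6 even so k=5
a_0=10:  p_0=10·1+0=10,  q_0=10·0+1=1
a_1=1:  p_1=1·10+1=11,  q_1=1·1+0=1
a_2=4:  p_2=4·11+10=54,  q_2=4·1+1=5
a_3=2:  p_3=2·54+11=119,  q_3=2·5+1=11
a_4=4:  p_4=4·119+54=530,  q_4=4·11+5=49
a_5=1:  p_5=1·530+119=649,  q_5=1·49+11=60
→ (649, 60).  Check: 649²=421201, 117·60²=421200, difference 1.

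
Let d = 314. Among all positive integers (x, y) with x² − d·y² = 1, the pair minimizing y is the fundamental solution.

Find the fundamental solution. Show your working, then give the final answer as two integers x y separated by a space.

392499 22150

√314 = [17; 1,2,1,1,2,1,34, …], period ℓ=7 (odd) → k=13
a_0=17:  p_0=17·1+0=17,  q_0=17·0+1=1
a_1=1:  p_1=1·17+1=18,  q_1=1·1+0=1
a_2=2:  p_2=2·18+17=53,  q_2=2·1+1=3
…
a_5=2:  p_5=2·124+71=319,  q_5=2·7+4=18
a_6=1:  p_6=1·319+124=443,  q_6=1·18+7=25
…
a_11=1:  p_11=1·62853+47029=109882,  q_11=1·3547+2654=6201
a_12=2:  p_12=2·109882+62853=282617,  q_12=2·6201+3547=15949
a_13=1:  p_13=1·282617+109882=392499,  q_13=1·15949+6201=22150
fundamental: x₁=392499, y₁=22150  (since 154055465001 − 314·490622500 = 1)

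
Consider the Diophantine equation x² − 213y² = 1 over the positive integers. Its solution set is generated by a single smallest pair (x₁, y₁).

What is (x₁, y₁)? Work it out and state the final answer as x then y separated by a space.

194399 13320

√213 → a₀=14, period (1,1,2,6,1,8,1,6,2,1,1,28); ℓ=12 even so k=11
k=0  a_k=14  p_k/q_k = 14/1
…
k=6  a_k=8  p_k/q_k = 4787/328
…
k=8  a_k=6  p_k/q_k = 36749/2518
…
k=10  a_k=1  p_k/q_k = 115574/7919
k=11  a_k=1  p_k/q_k = 194399/13320
fundamental: x₁=194399, y₁=13320  (since 37790971201 − 213·177422400 = 1)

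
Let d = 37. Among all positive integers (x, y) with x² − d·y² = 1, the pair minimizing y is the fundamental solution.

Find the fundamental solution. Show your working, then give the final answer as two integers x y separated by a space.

[6; 12] for √37; ℓ=1 ⇒ convergent index 1
step 0: (6, 1)  from 6·(1,0) + (0,1)
step 1: (73, 12)  from 12·(6,1) + (1,0)
→ (73, 12).  Check: 73²=5329, 37·12²=5328, difference 1.

73 12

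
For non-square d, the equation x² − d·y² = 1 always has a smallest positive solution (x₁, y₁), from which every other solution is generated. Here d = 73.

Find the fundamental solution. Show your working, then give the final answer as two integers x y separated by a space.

[8; 1,1,5,5,1,1,16] for √73; ℓ=7 ⇒ convergent index 13
k=0  a_k=8  p_k/q_k = 8/1
…
k=2  a_k=1  p_k/q_k = 17/2
k=3  a_k=5  p_k/q_k = 94/11
k=4  a_k=5  p_k/q_k = 487/57
k=5  a_k=1  p_k/q_k = 581/68
…
k=7  a_k=16  p_k/q_k = 17669/2068
k=8  a_k=1  p_k/q_k = 18737/2193
k=9  a_k=1  p_k/q_k = 36406/4261
k=10  a_k=5  p_k/q_k = 200767/23498
k=11  a_k=5  p_k/q_k = 1040241/121751
k=12  a_k=1  p_k/q_k = 1241008/145249
k=13  a_k=1  p_k/q_k = 2281249/267000
→ (2281249, 267000).  Check: 2281249²=5204097000001, 73·267000²=5204097000000, difference 1.

2281249 267000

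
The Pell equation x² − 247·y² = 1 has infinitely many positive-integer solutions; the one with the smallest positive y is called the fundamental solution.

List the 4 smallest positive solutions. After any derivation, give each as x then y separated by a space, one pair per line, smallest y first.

85292 5427
14549450527 925759368
2481903468612476 157919736025485
423373021275241155457 26938580249245573872

√247 → a₀=15, period (1,2,1,1,9,1,9,1,1,2,1,30); ℓ=12 even so k=11
step 0: (15, 1)  from 15·(1,0) + (0,1)
step 1: (16, 1)  from 1·(15,1) + (1,0)
step 2: (47, 3)  from 2·(16,1) + (15,1)
step 3: (63, 4)  from 1·(47,3) + (16,1)
step 4: (110, 7)  from 1·(63,4) + (47,3)
…
step 6: (1163, 74)  from 1·(1053,67) + (110,7)
…
step 10: (61089, 3887)  from 2·(24203,1540) + (12683,807)
step 11: (85292, 5427)  from 1·(61089,3887) + (24203,1540)
→ (85292, 5427).  Check: 85292²=7274725264, 247·5427²=7274725263, difference 1.
(85292+5427√247)^2 = 14549450527 + 925759368√247
(85292+5427√247)^3 = 2481903468612476 + 157919736025485√247
(85292+5427√247)^4 = 423373021275241155457 + 26938580249245573872√247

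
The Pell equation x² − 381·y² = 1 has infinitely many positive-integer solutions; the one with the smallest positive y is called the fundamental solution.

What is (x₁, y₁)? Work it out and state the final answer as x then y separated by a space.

1015 52

√381 = [19; 1,1,12,1,1,38, …], period ℓ=6 (even) → k=5
a_0=19:  p_0=19·1+0=19,  q_0=19·0+1=1
…
a_4=1:  p_4=1·488+39=527,  q_4=1·25+2=27
a_5=1:  p_5=1·527+488=1015,  q_5=1·27+25=52
→ (1015, 52).  Check: 1015²=1030225, 381·52²=1030224, difference 1.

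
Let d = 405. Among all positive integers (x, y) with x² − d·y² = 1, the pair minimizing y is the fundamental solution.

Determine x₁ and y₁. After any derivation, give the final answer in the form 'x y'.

√405 → a₀=20, period (8,40); ℓ=2 even so k=1
i=0: a=20 ⇒ p=20, q=1
i=1: a=8 ⇒ p=161, q=8
fundamental: x₁=161, y₁=8  (since 25921 − 405·64 = 1)

161 8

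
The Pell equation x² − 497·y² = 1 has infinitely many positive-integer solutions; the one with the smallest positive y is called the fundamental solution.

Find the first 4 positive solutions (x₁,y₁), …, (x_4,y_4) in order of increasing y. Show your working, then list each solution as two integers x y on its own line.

1201887 53912
2889064721537 129592263888
6944658661946678751 311510514535059400
16693389930459326703284737 748800875565868281911712

[22; 3,2,2,5,6,5,2,2,3,44] for √497; ℓ=10 ⇒ convergent index 9
k=0  a_k=22  p_k/q_k = 22/1
…
k=8  a_k=2  p_k/q_k = 352750/15823
k=9  a_k=3  p_k/q_k = 1201887/53912
(x₁, y₁) = (1201887, 53912);  1201887² − 497·53912² = 1 ✓
(1201887+53912√497)^2 = 2889064721537 + 129592263888√497
(1201887+53912√497)^3 = 6944658661946678751 + 311510514535059400√497
(1201887+53912√497)^4 = 16693389930459326703284737 + 748800875565868281911712√497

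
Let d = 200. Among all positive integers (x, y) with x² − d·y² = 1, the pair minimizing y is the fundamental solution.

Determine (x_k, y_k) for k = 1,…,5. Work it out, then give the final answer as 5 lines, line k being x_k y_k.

99 7
19601 1386
3880899 274421
768398401 54333972
152139002499 10757852035

√200 → a₀=14, period (7,28); ℓ=2 even so k=1
k=0  a_k=14  p_k/q_k = 14/1
k=1  a_k=7  p_k/q_k = 99/7
fundamental: x₁=99, y₁=7  (since 9801 − 200·49 = 1)
(99+7√200)^2 = 19601 + 1386√200
(99+7√200)^3 = 3880899 + 274421√200
(99+7√200)^4 = 768398401 + 54333972√200
(99+7√200)^5 = 152139002499 + 10757852035√200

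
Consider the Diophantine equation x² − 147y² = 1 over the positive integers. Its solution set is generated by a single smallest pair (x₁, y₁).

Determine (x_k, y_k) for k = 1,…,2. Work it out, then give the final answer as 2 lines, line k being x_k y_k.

97 8
18817 1552

√147 = [12; 8,24, …], period ℓ=2 (even) → k=1
a_0=12:  p_0=12·1+0=12,  q_0=12·0+1=1
a_1=8:  p_1=8·12+1=97,  q_1=8·1+0=8
(x₁, y₁) = (97, 8);  97² − 147·8² = 1 ✓
n=2: (97,8)∘(97,8) = (97·97+147·8·8, 97·8+8·97) = (18817,1552)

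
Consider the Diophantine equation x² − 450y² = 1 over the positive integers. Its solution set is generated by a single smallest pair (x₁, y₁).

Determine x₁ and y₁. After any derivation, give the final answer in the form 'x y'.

[21; 4,1,2,4,2,1,4,42] for √450; ℓ=8 ⇒ convergent index 7
i=0: a=21 ⇒ p=21, q=1
…
i=2: a=1 ⇒ p=106, q=5
i=3: a=2 ⇒ p=297, q=14
…
i=6: a=1 ⇒ p=4179, q=197
i=7: a=4 ⇒ p=19601, q=924
(x₁, y₁) = (19601, 924);  19601² − 450·924² = 1 ✓

19601 924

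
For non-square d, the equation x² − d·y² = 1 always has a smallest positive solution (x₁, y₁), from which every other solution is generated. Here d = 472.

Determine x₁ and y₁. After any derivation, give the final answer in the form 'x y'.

√472 → a₀=21, period (1,2,1,1,1,…,2,1,42); ℓ=14 even so k=13
a_0=21:  p_0=21·1+0=21,  q_0=21·0+1=1
a_1=1:  p_1=1·21+1=22,  q_1=1·1+0=1
…
a_3=1:  p_3=1·65+22=87,  q_3=1·3+1=4
…
a_8=4:  p_8=4·5779+1108=24224,  q_8=4·266+51=1115
…
a_10=1:  p_10=1·30003+24224=54227,  q_10=1·1381+1115=2496
…
a_12=2:  p_12=2·84230+54227=222687,  q_12=2·3877+2496=10250
a_13=1:  p_13=1·222687+84230=306917,  q_13=1·10250+3877=14127
fundamental: x₁=306917, y₁=14127  (since 94198044889 − 472·199572129 = 1)

306917 14127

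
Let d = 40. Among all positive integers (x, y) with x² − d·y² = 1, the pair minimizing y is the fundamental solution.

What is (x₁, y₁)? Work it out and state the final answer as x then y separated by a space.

[6; 3,12] for √40; ℓ=2 ⇒ convergent index 1
k=0  a_k=6  p_k/q_k = 6/1
k=1  a_k=3  p_k/q_k = 19/3
(x₁, y₁) = (19, 3);  19² − 40·3² = 1 ✓

19 3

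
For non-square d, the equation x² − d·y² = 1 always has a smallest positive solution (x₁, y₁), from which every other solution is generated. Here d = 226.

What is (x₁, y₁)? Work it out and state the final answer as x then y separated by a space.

451 30

√226 → a₀=15, period (30); ℓ=1 odd so k=1
i=0: a=15 ⇒ p=15, q=1
i=1: a=30 ⇒ p=451, q=30
(x₁, y₁) = (451, 30);  451² − 226·30² = 1 ✓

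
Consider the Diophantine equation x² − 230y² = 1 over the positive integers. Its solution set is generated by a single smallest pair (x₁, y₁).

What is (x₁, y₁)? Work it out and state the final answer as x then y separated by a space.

√230 → a₀=15, period (6,30); ℓ=2 even so k=1
i=0: a=15 ⇒ p=15, q=1
i=1: a=6 ⇒ p=91, q=6
(x₁, y₁) = (91, 6);  91² − 230·6² = 1 ✓

91 6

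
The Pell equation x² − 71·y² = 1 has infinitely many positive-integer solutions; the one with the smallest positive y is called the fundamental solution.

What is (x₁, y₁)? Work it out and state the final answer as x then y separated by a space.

d=71: √d = [8; 2,2,1,7,1,2,2,16] (ℓ=8, even), read p_7/q_7
a_0=8:  p_0=8·1+0=8,  q_0=8·0+1=1
…
a_4=7:  p_4=7·59+42=455,  q_4=7·7+5=54
a_5=1:  p_5=1·455+59=514,  q_5=1·54+7=61
a_6=2:  p_6=2·514+455=1483,  q_6=2·61+54=176
a_7=2:  p_7=2·1483+514=3480,  q_7=2·176+61=413
→ (3480, 413).  Check: 3480²=12110400, 71·413²=12110399, difference 1.

3480 413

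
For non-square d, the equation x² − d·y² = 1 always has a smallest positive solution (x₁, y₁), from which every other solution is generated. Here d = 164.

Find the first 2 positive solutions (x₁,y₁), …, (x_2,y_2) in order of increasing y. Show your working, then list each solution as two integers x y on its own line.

2049 160
8396801 655680

√164 = [12; 1,4,6,4,1,24, …], period ℓ=6 (even) → k=5
a_0=12:  p_0=12·1+0=12,  q_0=12·0+1=1
a_1=1:  p_1=1·12+1=13,  q_1=1·1+0=1
…
a_4=4:  p_4=4·397+64=1652,  q_4=4·31+5=129
a_5=1:  p_5=1·1652+397=2049,  q_5=1·129+31=160
→ (2049, 160).  Check: 2049²=4198401, 164·160²=4198400, difference 1.
k=2:  x_2 = 2049·2049+164·160·160 = 8396801,  y_2 = 2049·160+160·2049 = 655680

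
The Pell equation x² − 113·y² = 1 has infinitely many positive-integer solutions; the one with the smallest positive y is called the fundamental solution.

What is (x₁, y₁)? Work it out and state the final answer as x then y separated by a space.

1204353 113296

√113 = [10; 1,1,1,2,2,1,1,1,20, …], period ℓ=9 (odd) → k=17
a_0=10:  p_0=10·1+0=10,  q_0=10·0+1=1
a_1=1:  p_1=1·10+1=11,  q_1=1·1+0=1
a_2=1:  p_2=1·11+10=21,  q_2=1·1+1=2
a_3=1:  p_3=1·21+11=32,  q_3=1·2+1=3
a_4=2:  p_4=2·32+21=85,  q_4=2·3+2=8
…
a_6=1:  p_6=1·202+85=287,  q_6=1·19+8=27
a_7=1:  p_7=1·287+202=489,  q_7=1·27+19=46
a_8=1:  p_8=1·489+287=776,  q_8=1·46+27=73
a_9=20:  p_9=20·776+489=16009,  q_9=20·73+46=1506
…
a_11=1:  p_11=1·16785+16009=32794,  q_11=1·1579+1506=3085
a_12=1:  p_12=1·32794+16785=49579,  q_12=1·3085+1579=4664
a_13=2:  p_13=2·49579+32794=131952,  q_13=2·4664+3085=12413
a_14=2:  p_14=2·131952+49579=313483,  q_14=2·12413+4664=29490
…
a_16=1:  p_16=1·445435+313483=758918,  q_16=1·41903+29490=71393
a_17=1:  p_17=1·758918+445435=1204353,  q_17=1·71393+41903=113296
→ (1204353, 113296).  Check: 1204353²=1450466148609, 113·113296²=1450466148608, difference 1.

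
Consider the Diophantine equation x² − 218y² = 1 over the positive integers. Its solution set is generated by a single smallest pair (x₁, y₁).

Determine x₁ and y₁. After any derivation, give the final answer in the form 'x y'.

126003 8534

√218 = [14; 1,3,3,1,28, …], period ℓ=5 (odd) → k=9
step 0: (14, 1)  from 14·(1,0) + (0,1)
step 1: (15, 1)  from 1·(14,1) + (1,0)
step 2: (59, 4)  from 3·(15,1) + (14,1)
step 3: (192, 13)  from 3·(59,4) + (15,1)
step 4: (251, 17)  from 1·(192,13) + (59,4)
…
step 6: (7471, 506)  from 1·(7220,489) + (251,17)
step 7: (29633, 2007)  from 3·(7471,506) + (7220,489)
step 8: (96370, 6527)  from 3·(29633,2007) + (7471,506)
step 9: (126003, 8534)  from 1·(96370,6527) + (29633,2007)
→ (126003, 8534).  Check: 126003²=15876756009, 218·8534²=15876756008, difference 1.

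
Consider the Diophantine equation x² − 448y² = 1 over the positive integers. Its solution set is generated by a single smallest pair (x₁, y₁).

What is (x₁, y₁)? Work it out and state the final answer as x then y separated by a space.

√448 = [21; 6,42, …], period ℓ=2 (even) → k=1
a_0=21:  p_0=21·1+0=21,  q_0=21·0+1=1
a_1=6:  p_1=6·21+1=127,  q_1=6·1+0=6
(x₁, y₁) = (127, 6);  127² − 448·6² = 1 ✓

127 6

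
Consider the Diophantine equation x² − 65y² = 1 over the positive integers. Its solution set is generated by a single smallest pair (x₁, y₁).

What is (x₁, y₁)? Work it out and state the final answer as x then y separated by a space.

129 16

√65 → a₀=8, period (16); ℓ=1 odd so k=1
i=0: a=8 ⇒ p=8, q=1
i=1: a=16 ⇒ p=129, q=16
fundamental: x₁=129, y₁=16  (since 16641 − 65·256 = 1)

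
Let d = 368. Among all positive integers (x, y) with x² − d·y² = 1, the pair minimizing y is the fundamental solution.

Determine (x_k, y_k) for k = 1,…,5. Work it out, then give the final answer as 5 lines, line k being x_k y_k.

1151 60
2649601 138120
6099380351 317952180
14040770918401 731925780240
32321848554778751 1684892828160300

[19; 5,2,5,38] for √368; ℓ=4 ⇒ convergent index 3
k=0  a_k=19  p_k/q_k = 19/1
k=1  a_k=5  p_k/q_k = 96/5
k=2  a_k=2  p_k/q_k = 211/11
k=3  a_k=5  p_k/q_k = 1151/60
→ (1151, 60).  Check: 1151²=1324801, 368·60²=1324800, difference 1.
(x_2, y_2) = (1151·1151 + 368·60·60, 1151·60 + 60·1151) = (2649601, 138120)
(x_3, y_3) = (1151·2649601 + 368·60·138120, 1151·138120 + 60·2649601) = (6099380351, 317952180)
(x_4, y_4) = (1151·6099380351 + 368·60·317952180, 1151·317952180 + 60·6099380351) = (14040770918401, 731925780240)
(x_5, y_5) = (1151·14040770918401 + 368·60·731925780240, 1151·731925780240 + 60·14040770918401) = (32321848554778751, 1684892828160300)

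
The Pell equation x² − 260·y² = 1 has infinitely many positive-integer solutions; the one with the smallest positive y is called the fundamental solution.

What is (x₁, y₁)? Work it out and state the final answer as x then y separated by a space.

[16; 8,32] for √260; ℓ=2 ⇒ convergent index 1
a_0=16:  p_0=16·1+0=16,  q_0=16·0+1=1
a_1=8:  p_1=8·16+1=129,  q_1=8·1+0=8
fundamental: x₁=129, y₁=8  (since 16641 − 260·64 = 1)

129 8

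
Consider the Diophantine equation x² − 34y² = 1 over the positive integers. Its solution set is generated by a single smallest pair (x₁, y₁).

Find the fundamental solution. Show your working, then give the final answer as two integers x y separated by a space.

d=34: √d = [5; 1,4,1,10] (ℓ=4, even), read p_3/q_3
a_0=5:  p_0=5·1+0=5,  q_0=5·0+1=1
…
a_2=4:  p_2=4·6+5=29,  q_2=4·1+1=5
a_3=1:  p_3=1·29+6=35,  q_3=1·5+1=6
(x₁, y₁) = (35, 6);  35² − 34·6² = 1 ✓

35 6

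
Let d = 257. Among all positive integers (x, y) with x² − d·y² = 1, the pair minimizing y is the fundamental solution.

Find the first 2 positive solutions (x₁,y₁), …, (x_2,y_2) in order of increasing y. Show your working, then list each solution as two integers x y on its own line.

513 32
526337 32832

√257 = [16; 32, …], period ℓ=1 (odd) → k=1
step 0: (16, 1)  from 16·(1,0) + (0,1)
step 1: (513, 32)  from 32·(16,1) + (1,0)
(x₁, y₁) = (513, 32);  513² − 257·32² = 1 ✓
k=2:  x_2 = 513·513+257·32·32 = 526337,  y_2 = 513·32+32·513 = 32832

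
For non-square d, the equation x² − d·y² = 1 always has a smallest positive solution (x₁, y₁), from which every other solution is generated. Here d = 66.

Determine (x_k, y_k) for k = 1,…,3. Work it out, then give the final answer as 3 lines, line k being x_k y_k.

65 8
8449 1040
1098305 135192

[8; 8,16] for √66; ℓ=2 ⇒ convergent index 1
i=0: a=8 ⇒ p=8, q=1
i=1: a=8 ⇒ p=65, q=8
fundamental: x₁=65, y₁=8  (since 4225 − 66·64 = 1)
n=2: (65,8)∘(65,8) = (65·65+66·8·8, 65·8+8·65) = (8449,1040)
n=3: (8449,1040)∘(65,8) = (65·8449+66·8·1040, 65·1040+8·8449) = (1098305,135192)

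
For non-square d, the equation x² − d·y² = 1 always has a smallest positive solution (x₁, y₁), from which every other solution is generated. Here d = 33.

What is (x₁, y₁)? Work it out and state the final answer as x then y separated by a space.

23 4

√33 = [5; 1,2,1,10, …], period ℓ=4 (even) → k=3
a_0=5:  p_0=5·1+0=5,  q_0=5·0+1=1
…
a_2=2:  p_2=2·6+5=17,  q_2=2·1+1=3
a_3=1:  p_3=1·17+6=23,  q_3=1·3+1=4
fundamental: x₁=23, y₁=4  (since 529 − 33·16 = 1)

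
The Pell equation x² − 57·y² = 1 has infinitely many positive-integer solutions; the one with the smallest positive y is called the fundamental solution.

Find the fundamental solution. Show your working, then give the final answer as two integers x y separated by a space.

151 20

√57 = [7; 1,1,4,1,1,14, …], period ℓ=6 (even) → k=5
a_0=7:  p_0=7·1+0=7,  q_0=7·0+1=1
…
a_2=1:  p_2=1·8+7=15,  q_2=1·1+1=2
…
a_4=1:  p_4=1·68+15=83,  q_4=1·9+2=11
a_5=1:  p_5=1·83+68=151,  q_5=1·11+9=20
→ (151, 20).  Check: 151²=22801, 57·20²=22800, difference 1.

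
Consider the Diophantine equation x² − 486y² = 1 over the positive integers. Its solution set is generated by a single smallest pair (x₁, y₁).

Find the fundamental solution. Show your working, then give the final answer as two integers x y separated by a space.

485 22

√486 = [22; 22,44, …], period ℓ=2 (even) → k=1
step 0: (22, 1)  from 22·(1,0) + (0,1)
step 1: (485, 22)  from 22·(22,1) + (1,0)
fundamental: x₁=485, y₁=22  (since 235225 − 486·484 = 1)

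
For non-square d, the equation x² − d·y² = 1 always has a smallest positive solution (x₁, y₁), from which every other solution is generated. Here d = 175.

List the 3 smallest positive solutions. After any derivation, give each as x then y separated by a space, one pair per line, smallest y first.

2024 153
8193151 619344
33165873224 2507104359

√175 = [13; 4,2,1,2,4,26, …], period ℓ=6 (even) → k=5
a_0=13:  p_0=13·1+0=13,  q_0=13·0+1=1
…
a_2=2:  p_2=2·53+13=119,  q_2=2·4+1=9
a_3=1:  p_3=1·119+53=172,  q_3=1·9+4=13
a_4=2:  p_4=2·172+119=463,  q_4=2·13+9=35
a_5=4:  p_5=4·463+172=2024,  q_5=4·35+13=153
→ (2024, 153).  Check: 2024²=4096576, 175·153²=4096575, difference 1.
k=2:  x_2 = 2024·2024+175·153·153 = 8193151,  y_2 = 2024·153+153·2024 = 619344
k=3:  x_3 = 2024·8193151+175·153·619344 = 33165873224,  y_3 = 2024·619344+153·8193151 = 2507104359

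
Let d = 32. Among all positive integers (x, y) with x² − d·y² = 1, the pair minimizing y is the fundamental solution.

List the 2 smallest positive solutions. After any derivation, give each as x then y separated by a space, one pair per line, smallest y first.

√32 → a₀=5, period (1,1,1,10); ℓ=4 even so k=3
i=0: a=5 ⇒ p=5, q=1
…
i=2: a=1 ⇒ p=11, q=2
i=3: a=1 ⇒ p=17, q=3
(x₁, y₁) = (17, 3);  17² − 32·3² = 1 ✓
n=2: (17,3)∘(17,3) = (17·17+32·3·3, 17·3+3·17) = (577,102)

17 3
577 102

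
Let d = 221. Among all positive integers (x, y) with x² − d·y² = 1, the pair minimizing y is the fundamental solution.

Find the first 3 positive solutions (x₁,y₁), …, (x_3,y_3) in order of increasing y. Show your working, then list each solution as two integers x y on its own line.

√221 → a₀=14, period (1,6,2,6,1,28); ℓ=6 even so k=5
i=0: a=14 ⇒ p=14, q=1
…
i=3: a=2 ⇒ p=223, q=15
i=4: a=6 ⇒ p=1442, q=97
i=5: a=1 ⇒ p=1665, q=112
(x₁, y₁) = (1665, 112);  1665² − 221·112² = 1 ✓
k=2:  x_2 = 1665·1665+221·112·112 = 5544449,  y_2 = 1665·112+112·1665 = 372960
k=3:  x_3 = 1665·5544449+221·112·372960 = 18463013505,  y_3 = 1665·372960+112·5544449 = 1241956688

1665 112
5544449 372960
18463013505 1241956688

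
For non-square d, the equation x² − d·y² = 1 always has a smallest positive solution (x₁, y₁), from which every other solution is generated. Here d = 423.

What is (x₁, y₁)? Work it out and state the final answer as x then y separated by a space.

4607 224

√423 = [20; 1,1,3,4,3,1,1,40, …], period ℓ=8 (even) → k=7
a_0=20:  p_0=20·1+0=20,  q_0=20·0+1=1
a_1=1:  p_1=1·20+1=21,  q_1=1·1+0=1
…
a_3=3:  p_3=3·41+21=144,  q_3=3·2+1=7
a_4=4:  p_4=4·144+41=617,  q_4=4·7+2=30
a_5=3:  p_5=3·617+144=1995,  q_5=3·30+7=97
a_6=1:  p_6=1·1995+617=2612,  q_6=1·97+30=127
a_7=1:  p_7=1·2612+1995=4607,  q_7=1·127+97=224
fundamental: x₁=4607, y₁=224  (since 21224449 − 423·50176 = 1)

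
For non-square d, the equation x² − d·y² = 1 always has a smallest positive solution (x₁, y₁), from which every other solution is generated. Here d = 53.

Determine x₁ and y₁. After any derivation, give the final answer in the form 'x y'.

66249 9100

√53 → a₀=7, period (3,1,1,3,14); ℓ=5 odd so k=9
k=0  a_k=7  p_k/q_k = 7/1
k=1  a_k=3  p_k/q_k = 22/3
k=2  a_k=1  p_k/q_k = 29/4
…
k=4  a_k=3  p_k/q_k = 182/25
k=5  a_k=14  p_k/q_k = 2599/357
k=6  a_k=3  p_k/q_k = 7979/1096
k=7  a_k=1  p_k/q_k = 10578/1453
k=8  a_k=1  p_k/q_k = 18557/2549
k=9  a_k=3  p_k/q_k = 66249/9100
(x₁, y₁) = (66249, 9100);  66249² − 53·9100² = 1 ✓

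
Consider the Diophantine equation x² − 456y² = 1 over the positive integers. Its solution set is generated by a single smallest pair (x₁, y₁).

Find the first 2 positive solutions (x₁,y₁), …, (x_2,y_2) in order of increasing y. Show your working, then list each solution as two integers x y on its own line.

1025 48
2101249 98400

d=456: √d = [21; 2,1,4,1,2,42] (ℓ=6, even), read p_5/q_5
a_0=21:  p_0=21·1+0=21,  q_0=21·0+1=1
a_1=2:  p_1=2·21+1=43,  q_1=2·1+0=2
a_2=1:  p_2=1·43+21=64,  q_2=1·2+1=3
a_3=4:  p_3=4·64+43=299,  q_3=4·3+2=14
a_4=1:  p_4=1·299+64=363,  q_4=1·14+3=17
a_5=2:  p_5=2·363+299=1025,  q_5=2·17+14=48
→ (1025, 48).  Check: 1025²=1050625, 456·48²=1050624, difference 1.
n=2: (1025,48)∘(1025,48) = (1025·1025+456·48·48, 1025·48+48·1025) = (2101249,98400)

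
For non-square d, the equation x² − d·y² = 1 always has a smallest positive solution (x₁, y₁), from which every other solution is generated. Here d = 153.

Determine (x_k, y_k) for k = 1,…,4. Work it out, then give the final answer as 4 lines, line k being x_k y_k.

[12; 2,1,2,2,2,1,2,24] for √153; ℓ=8 ⇒ convergent index 7
step 0: (12, 1)  from 12·(1,0) + (0,1)
step 1: (25, 2)  from 2·(12,1) + (1,0)
step 2: (37, 3)  from 1·(25,2) + (12,1)
step 3: (99, 8)  from 2·(37,3) + (25,2)
…
step 5: (569, 46)  from 2·(235,19) + (99,8)
step 6: (804, 65)  from 1·(569,46) + (235,19)
step 7: (2177, 176)  from 2·(804,65) + (569,46)
fundamental: x₁=2177, y₁=176  (since 4739329 − 153·30976 = 1)
(x_2, y_2) = (2177·2177 + 153·176·176, 2177·176 + 176·2177) = (9478657, 766304)
(x_3, y_3) = (2177·9478657 + 153·176·766304, 2177·766304 + 176·9478657) = (41270070401, 3336487440)
(x_4, y_4) = (2177·41270070401 + 153·176·3336487440, 2177·3336487440 + 176·41270070401) = (179689877047297, 14527065547456)

2177 176
9478657 766304
41270070401 3336487440
179689877047297 14527065547456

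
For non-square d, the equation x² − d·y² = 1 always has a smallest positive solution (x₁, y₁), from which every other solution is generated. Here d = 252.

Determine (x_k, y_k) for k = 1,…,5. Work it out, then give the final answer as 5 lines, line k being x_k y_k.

127 8
32257 2032
8193151 516120
2081028097 131092448
528572943487 33296965672

√252 → a₀=15, period (1,6,1,30); ℓ=4 even so k=3
k=0  a_k=15  p_k/q_k = 15/1
…
k=2  a_k=6  p_k/q_k = 111/7
k=3  a_k=1  p_k/q_k = 127/8
(x₁, y₁) = (127, 8);  127² − 252·8² = 1 ✓
k=2:  x_2 = 127·127+252·8·8 = 32257,  y_2 = 127·8+8·127 = 2032
k=3:  x_3 = 127·32257+252·8·2032 = 8193151,  y_3 = 127·2032+8·32257 = 516120
k=4:  x_4 = 127·8193151+252·8·516120 = 2081028097,  y_4 = 127·516120+8·8193151 = 131092448
k=5:  x_5 = 127·2081028097+252·8·131092448 = 528572943487,  y_5 = 127·131092448+8·2081028097 = 33296965672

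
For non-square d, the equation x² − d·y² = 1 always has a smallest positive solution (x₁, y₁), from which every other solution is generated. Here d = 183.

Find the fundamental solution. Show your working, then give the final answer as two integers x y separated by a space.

487 36

d=183: √d = [13; 1,1,8,1,1,26] (ℓ=6, even), read p_5/q_5
k=0  a_k=13  p_k/q_k = 13/1
k=1  a_k=1  p_k/q_k = 14/1
k=2  a_k=1  p_k/q_k = 27/2
…
k=4  a_k=1  p_k/q_k = 257/19
k=5  a_k=1  p_k/q_k = 487/36
→ (487, 36).  Check: 487²=237169, 183·36²=237168, difference 1.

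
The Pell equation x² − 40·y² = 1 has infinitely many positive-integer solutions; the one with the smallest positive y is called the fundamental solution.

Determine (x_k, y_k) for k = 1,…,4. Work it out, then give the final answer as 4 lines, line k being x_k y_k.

√40 = [6; 3,12, …], period ℓ=2 (even) → k=1
i=0: a=6 ⇒ p=6, q=1
i=1: a=3 ⇒ p=19, q=3
fundamental: x₁=19, y₁=3  (since 361 − 40·9 = 1)
n=2: (19,3)∘(19,3) = (19·19+40·3·3, 19·3+3·19) = (721,114)
n=3: (721,114)∘(19,3) = (19·721+40·3·114, 19·114+3·721) = (27379,4329)
n=4: (27379,4329)∘(19,3) = (19·27379+40·3·4329, 19·4329+3·27379) = (1039681,164388)

19 3
721 114
27379 4329
1039681 164388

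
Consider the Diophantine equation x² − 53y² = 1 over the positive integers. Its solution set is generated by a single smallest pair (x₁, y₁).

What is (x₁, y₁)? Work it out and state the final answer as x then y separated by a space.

[7; 3,1,1,3,14] for √53; ℓ=5 ⇒ convergent index 9
k=0  a_k=7  p_k/q_k = 7/1
k=1  a_k=3  p_k/q_k = 22/3
…
k=3  a_k=1  p_k/q_k = 51/7
…
k=5  a_k=14  p_k/q_k = 2599/357
k=6  a_k=3  p_k/q_k = 7979/1096
k=7  a_k=1  p_k/q_k = 10578/1453
k=8  a_k=1  p_k/q_k = 18557/2549
k=9  a_k=3  p_k/q_k = 66249/9100
(x₁, y₁) = (66249, 9100);  66249² − 53·9100² = 1 ✓

66249 9100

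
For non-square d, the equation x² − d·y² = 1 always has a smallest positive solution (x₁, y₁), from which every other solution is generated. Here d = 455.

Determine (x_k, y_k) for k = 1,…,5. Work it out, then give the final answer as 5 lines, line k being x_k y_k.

√455 = [21; 3,42, …], period ℓ=2 (even) → k=1
i=0: a=21 ⇒ p=21, q=1
i=1: a=3 ⇒ p=64, q=3
(x₁, y₁) = (64, 3);  64² − 455·3² = 1 ✓
k=2:  x_2 = 64·64+455·3·3 = 8191,  y_2 = 64·3+3·64 = 384
k=3:  x_3 = 64·8191+455·3·384 = 1048384,  y_3 = 64·384+3·8191 = 49149
k=4:  x_4 = 64·1048384+455·3·49149 = 134184961,  y_4 = 64·49149+3·1048384 = 6290688
k=5:  x_5 = 64·134184961+455·3·6290688 = 17174626624,  y_5 = 64·6290688+3·134184961 = 805158915

64 3
8191 384
1048384 49149
134184961 6290688
17174626624 805158915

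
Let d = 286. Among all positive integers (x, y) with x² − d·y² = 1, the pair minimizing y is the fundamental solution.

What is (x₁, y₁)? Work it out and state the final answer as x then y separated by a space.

561835 33222

√286 = [16; 1,10,3,3,2,3,3,10,1,32, …], period ℓ=10 (even) → k=9
i=0: a=16 ⇒ p=16, q=1
…
i=3: a=3 ⇒ p=575, q=34
i=4: a=3 ⇒ p=1911, q=113
…
i=6: a=3 ⇒ p=15102, q=893
i=7: a=3 ⇒ p=49703, q=2939
i=8: a=10 ⇒ p=512132, q=30283
i=9: a=1 ⇒ p=561835, q=33222
(x₁, y₁) = (561835, 33222);  561835² − 286·33222² = 1 ✓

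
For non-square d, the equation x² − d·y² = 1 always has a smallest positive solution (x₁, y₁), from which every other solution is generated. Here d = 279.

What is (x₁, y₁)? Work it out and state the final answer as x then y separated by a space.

1520 91

√279 = [16; 1,2,2,1,2,2,1,32, …], period ℓ=8 (even) → k=7
k=0  a_k=16  p_k/q_k = 16/1
…
k=2  a_k=2  p_k/q_k = 50/3
…
k=4  a_k=1  p_k/q_k = 167/10
…
k=6  a_k=2  p_k/q_k = 1069/64
k=7  a_k=1  p_k/q_k = 1520/91
fundamental: x₁=1520, y₁=91  (since 2310400 − 279·8281 = 1)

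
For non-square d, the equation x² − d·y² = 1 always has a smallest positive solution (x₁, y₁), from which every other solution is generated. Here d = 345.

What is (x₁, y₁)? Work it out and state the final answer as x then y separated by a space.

6761 364

d=345: √d = [18; 1,1,2,1,6,1,2,1,1,36] (ℓ=10, even), read p_9/q_9
a_0=18:  p_0=18·1+0=18,  q_0=18·0+1=1
…
a_2=1:  p_2=1·19+18=37,  q_2=1·1+1=2
…
a_4=1:  p_4=1·93+37=130,  q_4=1·5+2=7
…
a_7=2:  p_7=2·1003+873=2879,  q_7=2·54+47=155
a_8=1:  p_8=1·2879+1003=3882,  q_8=1·155+54=209
a_9=1:  p_9=1·3882+2879=6761,  q_9=1·209+155=364
→ (6761, 364).  Check: 6761²=45711121, 345·364²=45711120, difference 1.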